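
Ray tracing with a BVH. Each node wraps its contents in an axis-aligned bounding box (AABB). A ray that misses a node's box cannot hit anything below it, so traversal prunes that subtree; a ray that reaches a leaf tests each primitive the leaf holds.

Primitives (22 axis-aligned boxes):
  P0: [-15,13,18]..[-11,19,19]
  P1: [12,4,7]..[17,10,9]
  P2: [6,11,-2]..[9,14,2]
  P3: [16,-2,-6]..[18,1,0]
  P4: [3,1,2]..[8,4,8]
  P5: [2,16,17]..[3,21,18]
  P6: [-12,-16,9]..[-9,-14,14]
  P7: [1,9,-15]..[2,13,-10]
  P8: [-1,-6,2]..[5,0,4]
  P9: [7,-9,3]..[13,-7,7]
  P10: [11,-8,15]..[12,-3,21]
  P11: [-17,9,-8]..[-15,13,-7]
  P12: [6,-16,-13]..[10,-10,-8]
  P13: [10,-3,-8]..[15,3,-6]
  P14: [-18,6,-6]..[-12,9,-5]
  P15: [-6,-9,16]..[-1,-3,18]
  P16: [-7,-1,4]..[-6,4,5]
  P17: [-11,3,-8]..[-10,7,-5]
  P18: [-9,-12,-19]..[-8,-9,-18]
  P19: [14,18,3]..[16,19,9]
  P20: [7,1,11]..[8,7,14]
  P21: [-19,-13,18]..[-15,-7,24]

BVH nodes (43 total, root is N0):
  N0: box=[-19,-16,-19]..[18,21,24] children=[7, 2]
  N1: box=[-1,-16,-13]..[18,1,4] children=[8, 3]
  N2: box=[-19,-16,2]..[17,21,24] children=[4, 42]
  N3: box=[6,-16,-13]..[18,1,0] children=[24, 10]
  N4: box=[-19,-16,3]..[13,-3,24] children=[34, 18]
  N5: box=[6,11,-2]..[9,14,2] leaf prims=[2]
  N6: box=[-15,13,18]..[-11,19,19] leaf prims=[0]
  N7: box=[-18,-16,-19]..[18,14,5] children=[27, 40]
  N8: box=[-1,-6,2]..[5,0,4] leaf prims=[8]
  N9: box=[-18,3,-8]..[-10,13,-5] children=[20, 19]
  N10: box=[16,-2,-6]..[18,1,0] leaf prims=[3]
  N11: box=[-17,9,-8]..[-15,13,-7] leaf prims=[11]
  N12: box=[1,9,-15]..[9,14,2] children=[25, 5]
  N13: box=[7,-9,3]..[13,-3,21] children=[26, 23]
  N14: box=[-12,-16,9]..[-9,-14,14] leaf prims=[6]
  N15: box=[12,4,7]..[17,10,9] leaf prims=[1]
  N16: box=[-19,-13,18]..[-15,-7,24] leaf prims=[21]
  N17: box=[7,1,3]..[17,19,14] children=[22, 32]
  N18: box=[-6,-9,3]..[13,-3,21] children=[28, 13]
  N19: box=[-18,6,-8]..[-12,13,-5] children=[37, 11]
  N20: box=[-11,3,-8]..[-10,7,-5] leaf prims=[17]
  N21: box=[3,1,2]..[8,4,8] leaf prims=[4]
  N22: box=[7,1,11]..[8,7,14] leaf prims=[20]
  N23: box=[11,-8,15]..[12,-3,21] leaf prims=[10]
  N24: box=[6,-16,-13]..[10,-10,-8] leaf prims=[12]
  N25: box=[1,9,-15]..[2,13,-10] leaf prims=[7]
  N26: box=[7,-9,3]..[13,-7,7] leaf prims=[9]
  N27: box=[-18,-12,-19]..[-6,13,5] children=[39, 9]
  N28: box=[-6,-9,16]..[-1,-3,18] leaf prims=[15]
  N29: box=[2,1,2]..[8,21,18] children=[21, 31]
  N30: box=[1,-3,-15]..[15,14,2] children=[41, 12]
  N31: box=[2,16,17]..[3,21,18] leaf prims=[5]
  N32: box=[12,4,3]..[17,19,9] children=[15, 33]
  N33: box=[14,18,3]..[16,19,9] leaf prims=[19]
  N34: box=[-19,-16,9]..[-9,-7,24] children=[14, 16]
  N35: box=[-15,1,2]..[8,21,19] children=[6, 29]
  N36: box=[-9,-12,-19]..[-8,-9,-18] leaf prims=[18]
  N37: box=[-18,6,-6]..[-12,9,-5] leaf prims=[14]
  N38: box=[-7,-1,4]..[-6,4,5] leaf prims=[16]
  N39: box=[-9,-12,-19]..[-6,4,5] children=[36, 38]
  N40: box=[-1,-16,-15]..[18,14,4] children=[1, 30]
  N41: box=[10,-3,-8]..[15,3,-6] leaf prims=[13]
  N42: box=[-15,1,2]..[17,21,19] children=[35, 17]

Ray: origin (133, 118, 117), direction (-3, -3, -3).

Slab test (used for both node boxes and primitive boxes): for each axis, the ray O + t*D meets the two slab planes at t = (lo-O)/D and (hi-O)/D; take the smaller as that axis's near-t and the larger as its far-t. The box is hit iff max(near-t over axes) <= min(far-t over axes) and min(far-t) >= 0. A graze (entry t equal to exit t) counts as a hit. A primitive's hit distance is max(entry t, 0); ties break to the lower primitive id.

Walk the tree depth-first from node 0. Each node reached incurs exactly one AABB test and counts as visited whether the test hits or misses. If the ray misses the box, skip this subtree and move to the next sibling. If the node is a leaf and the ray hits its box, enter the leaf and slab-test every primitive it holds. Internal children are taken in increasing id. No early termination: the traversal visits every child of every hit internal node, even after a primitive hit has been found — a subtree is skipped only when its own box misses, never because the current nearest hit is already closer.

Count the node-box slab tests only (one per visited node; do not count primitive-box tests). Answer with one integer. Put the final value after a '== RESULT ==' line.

Trace the traversal:
N0 x:[115/3,152/3] y:[97/3,134/3] z:[31,136/3] -> hit [115/3,134/3], descend [2, 7]
  N2 x:[116/3,152/3] y:[97/3,134/3] z:[31,115/3] -> miss, prune
  N7 x:[115/3,151/3] y:[104/3,134/3] z:[112/3,136/3] -> hit [115/3,134/3], descend [27, 40]
    N27 x:[139/3,151/3] y:[35,130/3] z:[112/3,136/3] -> miss, prune
    N40 x:[115/3,134/3] y:[104/3,134/3] z:[113/3,44] -> hit [115/3,44], descend [1, 30]
      N1 x:[115/3,134/3] y:[39,134/3] z:[113/3,130/3] -> hit [39,130/3], descend [3, 8]
        N3 x:[115/3,127/3] y:[39,134/3] z:[39,130/3] -> hit [39,127/3], descend [10, 24]
          N10 x:[115/3,39] y:[39,40] z:[39,41] -> hit [39,39] leaf, test {P3@t=39}
          N24 x:[41,127/3] y:[128/3,134/3] z:[125/3,130/3] -> miss, prune
        N8 x:[128/3,134/3] y:[118/3,124/3] z:[113/3,115/3] -> miss, prune
      N30 x:[118/3,44] y:[104/3,121/3] z:[115/3,44] -> hit [118/3,121/3], descend [12, 41]
        N12 x:[124/3,44] y:[104/3,109/3] z:[115/3,44] -> miss, prune
        N41 x:[118/3,41] y:[115/3,121/3] z:[41,125/3] -> miss, prune

order=[0, 2, 7, 27, 40, 1, 3, 10, 24, 8, 30, 12, 41]  |boxes|=13  |leaves|=1  hit=P3

== RESULT ==
13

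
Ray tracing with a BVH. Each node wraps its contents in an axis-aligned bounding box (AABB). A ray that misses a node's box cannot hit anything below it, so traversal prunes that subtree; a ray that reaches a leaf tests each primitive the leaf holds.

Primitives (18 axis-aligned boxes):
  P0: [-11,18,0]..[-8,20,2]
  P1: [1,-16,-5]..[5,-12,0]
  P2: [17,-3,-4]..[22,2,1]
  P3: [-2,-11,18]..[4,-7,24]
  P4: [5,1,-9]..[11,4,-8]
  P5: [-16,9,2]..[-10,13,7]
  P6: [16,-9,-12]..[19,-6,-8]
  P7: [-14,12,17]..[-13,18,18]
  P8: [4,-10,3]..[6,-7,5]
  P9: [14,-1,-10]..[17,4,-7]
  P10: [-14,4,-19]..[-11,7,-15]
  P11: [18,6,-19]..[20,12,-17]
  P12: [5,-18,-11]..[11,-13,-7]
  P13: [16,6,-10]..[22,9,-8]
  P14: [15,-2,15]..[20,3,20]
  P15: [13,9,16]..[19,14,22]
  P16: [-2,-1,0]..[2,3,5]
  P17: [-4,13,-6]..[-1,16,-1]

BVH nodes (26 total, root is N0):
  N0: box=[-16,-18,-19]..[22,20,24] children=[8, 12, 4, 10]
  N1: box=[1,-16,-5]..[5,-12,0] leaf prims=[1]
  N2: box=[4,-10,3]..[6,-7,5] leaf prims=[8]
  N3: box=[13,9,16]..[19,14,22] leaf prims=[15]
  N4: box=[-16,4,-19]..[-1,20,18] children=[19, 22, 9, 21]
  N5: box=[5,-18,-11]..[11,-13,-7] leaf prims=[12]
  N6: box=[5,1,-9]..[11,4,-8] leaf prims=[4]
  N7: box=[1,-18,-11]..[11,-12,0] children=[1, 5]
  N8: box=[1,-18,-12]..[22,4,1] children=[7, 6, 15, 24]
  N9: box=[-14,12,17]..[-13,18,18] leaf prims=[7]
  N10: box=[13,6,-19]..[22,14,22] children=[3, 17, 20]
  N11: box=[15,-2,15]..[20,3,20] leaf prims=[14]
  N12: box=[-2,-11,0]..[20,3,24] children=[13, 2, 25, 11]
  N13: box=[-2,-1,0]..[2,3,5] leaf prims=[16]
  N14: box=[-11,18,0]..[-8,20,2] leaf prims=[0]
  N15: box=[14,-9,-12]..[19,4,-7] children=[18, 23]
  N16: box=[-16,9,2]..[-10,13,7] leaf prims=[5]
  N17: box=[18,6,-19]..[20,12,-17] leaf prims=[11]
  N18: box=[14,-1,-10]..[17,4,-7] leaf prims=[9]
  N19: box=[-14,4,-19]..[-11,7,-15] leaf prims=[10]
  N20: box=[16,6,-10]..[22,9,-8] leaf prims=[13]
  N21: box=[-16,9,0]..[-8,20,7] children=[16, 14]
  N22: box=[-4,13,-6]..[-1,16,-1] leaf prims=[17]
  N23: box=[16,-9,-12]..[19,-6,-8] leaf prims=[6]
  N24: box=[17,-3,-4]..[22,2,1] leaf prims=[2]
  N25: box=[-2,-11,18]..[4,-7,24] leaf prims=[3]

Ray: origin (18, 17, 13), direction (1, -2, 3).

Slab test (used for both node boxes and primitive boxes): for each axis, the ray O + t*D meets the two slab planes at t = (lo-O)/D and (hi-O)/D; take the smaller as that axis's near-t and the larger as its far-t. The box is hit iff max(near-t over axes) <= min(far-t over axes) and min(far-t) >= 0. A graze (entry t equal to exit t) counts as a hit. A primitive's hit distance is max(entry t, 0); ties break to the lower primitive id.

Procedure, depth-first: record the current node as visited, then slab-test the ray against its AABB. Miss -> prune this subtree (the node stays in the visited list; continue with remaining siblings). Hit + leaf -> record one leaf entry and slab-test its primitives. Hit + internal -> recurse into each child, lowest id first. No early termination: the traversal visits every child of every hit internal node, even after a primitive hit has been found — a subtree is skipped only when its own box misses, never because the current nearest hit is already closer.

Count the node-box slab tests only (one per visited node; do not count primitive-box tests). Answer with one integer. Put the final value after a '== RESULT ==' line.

Traverse from the root:
N0 x:[-34,4] y:[-3/2,35/2] z:[-32/3,11/3] -> hit [-3/2,11/3], descend [4, 8, 10, 12]
  N4 x:[-34,-19] y:[-3/2,13/2] z:[-32/3,5/3] -> miss, prune
  N8 x:[-17,4] y:[13/2,35/2] z:[-25/3,-4] -> miss, prune
  N10 x:[-5,4] y:[3/2,11/2] z:[-32/3,3] -> hit [3/2,3], descend [3, 17, 20]
    N3 x:[-5,1] y:[3/2,4] z:[1,3] -> miss, prune
    N17 x:[0,2] y:[5/2,11/2] z:[-32/3,-10] -> miss, prune
    N20 x:[-2,4] y:[4,11/2] z:[-23/3,-7] -> miss, prune
  N12 x:[-20,2] y:[7,14] z:[-13/3,11/3] -> miss, prune

Summary -> nodes [0, 4, 8, 10, 3, 17, 20, 12]; box-tests=8; leaf-entries=0; first=miss

== RESULT ==
8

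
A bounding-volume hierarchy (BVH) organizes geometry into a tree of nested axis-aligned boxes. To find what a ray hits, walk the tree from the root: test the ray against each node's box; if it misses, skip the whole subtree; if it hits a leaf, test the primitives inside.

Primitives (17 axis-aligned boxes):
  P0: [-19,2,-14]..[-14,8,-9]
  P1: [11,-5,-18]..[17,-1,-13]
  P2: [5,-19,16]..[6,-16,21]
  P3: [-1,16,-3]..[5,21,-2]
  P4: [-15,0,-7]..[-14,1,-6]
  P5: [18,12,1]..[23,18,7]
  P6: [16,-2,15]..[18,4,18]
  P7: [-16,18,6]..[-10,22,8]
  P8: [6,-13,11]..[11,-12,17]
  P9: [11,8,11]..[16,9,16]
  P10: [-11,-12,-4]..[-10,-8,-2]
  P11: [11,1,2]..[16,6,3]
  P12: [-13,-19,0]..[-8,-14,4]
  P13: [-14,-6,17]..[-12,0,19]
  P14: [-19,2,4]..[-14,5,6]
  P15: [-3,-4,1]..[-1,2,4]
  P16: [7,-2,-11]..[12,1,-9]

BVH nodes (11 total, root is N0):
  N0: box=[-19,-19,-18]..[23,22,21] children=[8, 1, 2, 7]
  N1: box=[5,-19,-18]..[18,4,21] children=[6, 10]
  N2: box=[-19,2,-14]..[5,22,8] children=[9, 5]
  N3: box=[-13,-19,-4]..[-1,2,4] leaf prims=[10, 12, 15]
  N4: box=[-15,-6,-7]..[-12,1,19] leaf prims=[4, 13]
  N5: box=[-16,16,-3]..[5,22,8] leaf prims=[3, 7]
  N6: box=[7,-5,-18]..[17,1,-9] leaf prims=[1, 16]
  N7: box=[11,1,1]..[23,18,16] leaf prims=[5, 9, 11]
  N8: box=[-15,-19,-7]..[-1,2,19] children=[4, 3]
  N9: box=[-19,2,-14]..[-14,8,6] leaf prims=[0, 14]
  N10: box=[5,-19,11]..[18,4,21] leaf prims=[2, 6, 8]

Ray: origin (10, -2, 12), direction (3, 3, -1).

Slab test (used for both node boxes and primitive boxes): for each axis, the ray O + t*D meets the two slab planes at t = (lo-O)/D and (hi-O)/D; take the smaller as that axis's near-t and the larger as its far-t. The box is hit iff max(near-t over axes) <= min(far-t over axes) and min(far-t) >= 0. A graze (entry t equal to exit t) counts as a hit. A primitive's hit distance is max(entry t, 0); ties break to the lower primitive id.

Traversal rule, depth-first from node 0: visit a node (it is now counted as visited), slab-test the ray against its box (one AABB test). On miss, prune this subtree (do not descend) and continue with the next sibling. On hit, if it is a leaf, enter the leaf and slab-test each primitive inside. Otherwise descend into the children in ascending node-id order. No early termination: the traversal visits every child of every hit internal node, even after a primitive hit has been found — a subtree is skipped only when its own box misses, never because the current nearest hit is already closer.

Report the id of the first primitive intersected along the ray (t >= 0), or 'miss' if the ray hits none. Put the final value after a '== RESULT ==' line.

Walk:
N0 x:[-29/3,13/3] y:[-17/3,8] z:[-9,30] -> hit [-17/3,13/3], descend [1, 2, 7, 8]
  N1 x:[-5/3,8/3] y:[-17/3,2] z:[-9,30] -> hit [-5/3,2], descend [6, 10]
    N6 x:[-1,7/3] y:[-1,1] z:[21,30] -> miss, prune
    N10 x:[-5/3,8/3] y:[-17/3,2] z:[-9,1] -> hit [-5/3,1] leaf, test {P2(miss), P6(miss), P8(miss)}
  N2 x:[-29/3,-5/3] y:[4/3,8] z:[4,26] -> miss, prune
  N7 x:[1/3,13/3] y:[1,20/3] z:[-4,11] -> hit [1,13/3] leaf, test {P5(miss), P9(miss), P11(miss)}
  N8 x:[-25/3,-11/3] y:[-17/3,4/3] z:[-7,19] -> miss, prune

order=[0, 1, 6, 10, 2, 7, 8]  |boxes|=7  |leaves|=2  hit=miss

== RESULT ==
miss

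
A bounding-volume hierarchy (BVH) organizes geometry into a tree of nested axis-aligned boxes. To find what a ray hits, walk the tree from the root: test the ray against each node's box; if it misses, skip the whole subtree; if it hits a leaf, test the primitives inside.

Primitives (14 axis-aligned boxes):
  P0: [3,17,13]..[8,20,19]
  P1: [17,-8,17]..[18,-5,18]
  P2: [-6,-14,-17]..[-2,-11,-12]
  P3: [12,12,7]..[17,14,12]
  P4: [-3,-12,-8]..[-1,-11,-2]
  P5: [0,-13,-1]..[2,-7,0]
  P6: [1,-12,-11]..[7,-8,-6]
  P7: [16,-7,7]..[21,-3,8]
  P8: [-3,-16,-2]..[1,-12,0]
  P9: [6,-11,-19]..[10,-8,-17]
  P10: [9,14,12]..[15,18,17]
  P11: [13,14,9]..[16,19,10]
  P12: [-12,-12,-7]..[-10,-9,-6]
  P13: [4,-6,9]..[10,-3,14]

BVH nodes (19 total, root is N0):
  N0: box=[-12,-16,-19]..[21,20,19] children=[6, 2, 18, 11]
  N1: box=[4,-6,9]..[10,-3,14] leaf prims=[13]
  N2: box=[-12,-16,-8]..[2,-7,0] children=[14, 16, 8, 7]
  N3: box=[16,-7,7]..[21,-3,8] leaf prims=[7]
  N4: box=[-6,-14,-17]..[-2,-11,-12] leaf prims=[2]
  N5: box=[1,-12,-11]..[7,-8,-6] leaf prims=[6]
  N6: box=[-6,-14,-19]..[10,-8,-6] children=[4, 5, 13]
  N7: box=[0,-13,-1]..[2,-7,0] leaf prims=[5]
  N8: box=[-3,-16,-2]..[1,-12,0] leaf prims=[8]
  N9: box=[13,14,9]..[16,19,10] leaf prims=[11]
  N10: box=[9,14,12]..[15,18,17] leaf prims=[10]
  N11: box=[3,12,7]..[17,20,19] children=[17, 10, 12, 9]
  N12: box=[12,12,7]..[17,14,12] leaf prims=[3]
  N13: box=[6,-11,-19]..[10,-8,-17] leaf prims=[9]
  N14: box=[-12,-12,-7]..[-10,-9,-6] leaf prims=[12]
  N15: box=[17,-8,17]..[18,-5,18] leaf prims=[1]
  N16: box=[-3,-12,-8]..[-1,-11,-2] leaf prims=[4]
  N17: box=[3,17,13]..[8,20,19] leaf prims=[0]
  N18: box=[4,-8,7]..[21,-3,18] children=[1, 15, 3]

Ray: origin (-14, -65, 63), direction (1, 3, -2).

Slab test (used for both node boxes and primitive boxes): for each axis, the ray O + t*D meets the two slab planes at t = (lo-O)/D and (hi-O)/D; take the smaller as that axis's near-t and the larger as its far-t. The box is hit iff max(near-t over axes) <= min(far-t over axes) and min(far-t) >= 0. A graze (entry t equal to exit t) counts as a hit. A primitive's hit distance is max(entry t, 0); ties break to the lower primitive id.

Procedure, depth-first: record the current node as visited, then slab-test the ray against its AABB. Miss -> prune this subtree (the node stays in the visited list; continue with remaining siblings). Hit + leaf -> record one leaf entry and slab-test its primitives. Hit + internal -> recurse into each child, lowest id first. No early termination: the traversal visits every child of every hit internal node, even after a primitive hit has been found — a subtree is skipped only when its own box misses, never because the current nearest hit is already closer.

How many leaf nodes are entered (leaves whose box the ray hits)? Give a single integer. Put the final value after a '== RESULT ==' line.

Trace the traversal:
N0 x:[2,35] y:[49/3,85/3] z:[22,41] -> hit [22,85/3], descend [2, 6, 11, 18]
  N2 x:[2,16] y:[49/3,58/3] z:[63/2,71/2] -> miss, prune
  N6 x:[8,24] y:[17,19] z:[69/2,41] -> miss, prune
  N11 x:[17,31] y:[77/3,85/3] z:[22,28] -> hit [77/3,28], descend [9, 10, 12, 17]
    N9 x:[27,30] y:[79/3,28] z:[53/2,27] -> hit [27,27] leaf, test {P11@t=27}
    N10 x:[23,29] y:[79/3,83/3] z:[23,51/2] -> miss, prune
    N12 x:[26,31] y:[77/3,79/3] z:[51/2,28] -> hit [26,79/3] leaf, test {P3@t=26}
    N17 x:[17,22] y:[82/3,85/3] z:[22,25] -> miss, prune
  N18 x:[18,35] y:[19,62/3] z:[45/2,28] -> miss, prune

Summary -> nodes [0, 2, 6, 11, 9, 10, 12, 17, 18]; box-tests=9; leaf-entries=2; first=P3

== RESULT ==
2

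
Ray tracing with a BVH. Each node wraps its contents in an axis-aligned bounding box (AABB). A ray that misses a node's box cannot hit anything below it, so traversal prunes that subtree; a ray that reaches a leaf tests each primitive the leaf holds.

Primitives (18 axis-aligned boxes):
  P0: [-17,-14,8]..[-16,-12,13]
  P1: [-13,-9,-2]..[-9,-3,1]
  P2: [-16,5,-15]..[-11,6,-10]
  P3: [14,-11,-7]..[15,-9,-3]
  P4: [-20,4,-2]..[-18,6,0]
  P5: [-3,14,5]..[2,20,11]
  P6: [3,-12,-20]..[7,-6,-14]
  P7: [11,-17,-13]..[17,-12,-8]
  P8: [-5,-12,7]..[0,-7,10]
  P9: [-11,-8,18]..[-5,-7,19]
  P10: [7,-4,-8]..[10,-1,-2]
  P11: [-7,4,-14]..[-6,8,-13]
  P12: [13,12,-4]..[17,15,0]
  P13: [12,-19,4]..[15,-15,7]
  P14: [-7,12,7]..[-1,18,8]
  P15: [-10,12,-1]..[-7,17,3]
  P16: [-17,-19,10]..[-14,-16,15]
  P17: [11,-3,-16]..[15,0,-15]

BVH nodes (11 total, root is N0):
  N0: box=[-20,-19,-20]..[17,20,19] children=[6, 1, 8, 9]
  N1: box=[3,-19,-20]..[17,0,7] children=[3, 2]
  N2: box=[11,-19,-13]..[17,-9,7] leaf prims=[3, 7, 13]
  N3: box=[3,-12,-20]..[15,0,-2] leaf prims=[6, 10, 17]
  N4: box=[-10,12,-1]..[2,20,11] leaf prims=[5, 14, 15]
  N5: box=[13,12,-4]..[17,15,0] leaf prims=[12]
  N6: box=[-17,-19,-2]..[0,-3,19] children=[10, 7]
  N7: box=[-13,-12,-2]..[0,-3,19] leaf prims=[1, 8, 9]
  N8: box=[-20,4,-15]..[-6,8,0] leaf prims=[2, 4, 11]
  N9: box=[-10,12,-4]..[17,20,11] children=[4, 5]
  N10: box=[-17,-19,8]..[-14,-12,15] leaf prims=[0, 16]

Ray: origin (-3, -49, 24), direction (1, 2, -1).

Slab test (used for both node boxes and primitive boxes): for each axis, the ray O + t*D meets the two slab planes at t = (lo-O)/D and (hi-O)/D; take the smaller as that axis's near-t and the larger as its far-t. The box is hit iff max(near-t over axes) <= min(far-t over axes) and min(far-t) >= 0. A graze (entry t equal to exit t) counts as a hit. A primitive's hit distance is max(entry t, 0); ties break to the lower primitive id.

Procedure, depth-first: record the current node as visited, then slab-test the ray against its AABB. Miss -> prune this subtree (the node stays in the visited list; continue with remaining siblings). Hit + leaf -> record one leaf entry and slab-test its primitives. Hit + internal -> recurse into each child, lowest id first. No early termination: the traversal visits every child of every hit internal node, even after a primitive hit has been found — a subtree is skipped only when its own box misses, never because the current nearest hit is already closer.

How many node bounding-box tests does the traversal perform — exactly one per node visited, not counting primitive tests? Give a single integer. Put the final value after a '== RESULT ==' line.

Walk:
N0 x:[-17,20] y:[15,69/2] z:[5,44] -> hit [15,20], descend [1, 6, 8, 9]
  N1 x:[6,20] y:[15,49/2] z:[17,44] -> hit [17,20], descend [2, 3]
    N2 x:[14,20] y:[15,20] z:[17,37] -> hit [17,20] leaf, test {P3(miss), P7(miss), P13@t=17}
    N3 x:[6,18] y:[37/2,49/2] z:[26,44] -> miss, prune
  N6 x:[-14,3] y:[15,23] z:[5,26] -> miss, prune
  N8 x:[-17,-3] y:[53/2,57/2] z:[24,39] -> miss, prune
  N9 x:[-7,20] y:[61/2,69/2] z:[13,28] -> miss, prune

order=[0, 1, 2, 3, 6, 8, 9]  |boxes|=7  |leaves|=1  hit=P13

== RESULT ==
7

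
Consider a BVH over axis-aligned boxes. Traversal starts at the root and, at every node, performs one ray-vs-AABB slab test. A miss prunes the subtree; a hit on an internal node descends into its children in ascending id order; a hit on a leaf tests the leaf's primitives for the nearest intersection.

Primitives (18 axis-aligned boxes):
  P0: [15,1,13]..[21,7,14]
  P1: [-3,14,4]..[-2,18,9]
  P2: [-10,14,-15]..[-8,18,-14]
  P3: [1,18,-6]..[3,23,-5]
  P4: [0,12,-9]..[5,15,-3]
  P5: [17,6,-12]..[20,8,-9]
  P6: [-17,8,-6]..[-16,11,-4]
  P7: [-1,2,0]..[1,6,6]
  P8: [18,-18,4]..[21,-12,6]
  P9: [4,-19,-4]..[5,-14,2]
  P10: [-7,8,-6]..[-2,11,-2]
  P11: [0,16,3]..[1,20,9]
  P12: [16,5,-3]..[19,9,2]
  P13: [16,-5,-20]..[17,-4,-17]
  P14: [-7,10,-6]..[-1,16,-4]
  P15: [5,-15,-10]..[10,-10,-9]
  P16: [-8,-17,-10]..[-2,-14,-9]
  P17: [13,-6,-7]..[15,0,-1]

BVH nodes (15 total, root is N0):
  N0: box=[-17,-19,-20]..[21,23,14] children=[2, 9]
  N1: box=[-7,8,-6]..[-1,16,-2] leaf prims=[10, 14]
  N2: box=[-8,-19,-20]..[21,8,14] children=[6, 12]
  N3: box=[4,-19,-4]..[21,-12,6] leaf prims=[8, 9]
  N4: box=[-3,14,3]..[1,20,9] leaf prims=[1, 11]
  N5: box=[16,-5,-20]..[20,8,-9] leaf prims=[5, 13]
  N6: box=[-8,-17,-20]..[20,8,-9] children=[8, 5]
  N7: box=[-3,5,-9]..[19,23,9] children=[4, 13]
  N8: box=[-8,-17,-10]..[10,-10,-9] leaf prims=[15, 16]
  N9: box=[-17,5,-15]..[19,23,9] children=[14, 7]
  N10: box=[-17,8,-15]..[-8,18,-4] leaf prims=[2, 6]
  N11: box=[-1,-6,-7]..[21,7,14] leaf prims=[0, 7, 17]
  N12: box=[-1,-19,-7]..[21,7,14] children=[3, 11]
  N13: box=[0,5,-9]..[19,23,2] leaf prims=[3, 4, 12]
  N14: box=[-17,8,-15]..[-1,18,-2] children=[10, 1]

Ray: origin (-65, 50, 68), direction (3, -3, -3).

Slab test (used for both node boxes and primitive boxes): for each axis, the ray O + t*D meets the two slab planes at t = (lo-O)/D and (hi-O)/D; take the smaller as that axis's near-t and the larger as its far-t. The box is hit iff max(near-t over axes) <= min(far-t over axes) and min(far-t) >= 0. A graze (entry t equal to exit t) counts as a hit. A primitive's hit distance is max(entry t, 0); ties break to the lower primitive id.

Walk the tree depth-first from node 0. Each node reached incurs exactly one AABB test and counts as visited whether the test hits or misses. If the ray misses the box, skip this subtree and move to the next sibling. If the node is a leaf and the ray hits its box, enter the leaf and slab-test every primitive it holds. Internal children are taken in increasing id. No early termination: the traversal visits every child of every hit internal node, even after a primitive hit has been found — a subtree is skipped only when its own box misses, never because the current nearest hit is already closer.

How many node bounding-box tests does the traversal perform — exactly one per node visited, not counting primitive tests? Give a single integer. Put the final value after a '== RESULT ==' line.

Traverse from the root:
N0 x:[16,86/3] y:[9,23] z:[18,88/3] -> hit [18,23], descend [2, 9]
  N2 x:[19,86/3] y:[14,23] z:[18,88/3] -> hit [19,23], descend [6, 12]
    N6 x:[19,85/3] y:[14,67/3] z:[77/3,88/3] -> miss, prune
    N12 x:[64/3,86/3] y:[43/3,23] z:[18,25] -> hit [64/3,23], descend [3, 11]
      N3 x:[23,86/3] y:[62/3,23] z:[62/3,24] -> hit [23,23] leaf, test {P8(miss), P9@t=23}
      N11 x:[64/3,86/3] y:[43/3,56/3] z:[18,25] -> miss, prune
  N9 x:[16,28] y:[9,15] z:[59/3,83/3] -> miss, prune

order=[0, 2, 6, 12, 3, 11, 9]  |boxes|=7  |leaves|=1  hit=P9

== RESULT ==
7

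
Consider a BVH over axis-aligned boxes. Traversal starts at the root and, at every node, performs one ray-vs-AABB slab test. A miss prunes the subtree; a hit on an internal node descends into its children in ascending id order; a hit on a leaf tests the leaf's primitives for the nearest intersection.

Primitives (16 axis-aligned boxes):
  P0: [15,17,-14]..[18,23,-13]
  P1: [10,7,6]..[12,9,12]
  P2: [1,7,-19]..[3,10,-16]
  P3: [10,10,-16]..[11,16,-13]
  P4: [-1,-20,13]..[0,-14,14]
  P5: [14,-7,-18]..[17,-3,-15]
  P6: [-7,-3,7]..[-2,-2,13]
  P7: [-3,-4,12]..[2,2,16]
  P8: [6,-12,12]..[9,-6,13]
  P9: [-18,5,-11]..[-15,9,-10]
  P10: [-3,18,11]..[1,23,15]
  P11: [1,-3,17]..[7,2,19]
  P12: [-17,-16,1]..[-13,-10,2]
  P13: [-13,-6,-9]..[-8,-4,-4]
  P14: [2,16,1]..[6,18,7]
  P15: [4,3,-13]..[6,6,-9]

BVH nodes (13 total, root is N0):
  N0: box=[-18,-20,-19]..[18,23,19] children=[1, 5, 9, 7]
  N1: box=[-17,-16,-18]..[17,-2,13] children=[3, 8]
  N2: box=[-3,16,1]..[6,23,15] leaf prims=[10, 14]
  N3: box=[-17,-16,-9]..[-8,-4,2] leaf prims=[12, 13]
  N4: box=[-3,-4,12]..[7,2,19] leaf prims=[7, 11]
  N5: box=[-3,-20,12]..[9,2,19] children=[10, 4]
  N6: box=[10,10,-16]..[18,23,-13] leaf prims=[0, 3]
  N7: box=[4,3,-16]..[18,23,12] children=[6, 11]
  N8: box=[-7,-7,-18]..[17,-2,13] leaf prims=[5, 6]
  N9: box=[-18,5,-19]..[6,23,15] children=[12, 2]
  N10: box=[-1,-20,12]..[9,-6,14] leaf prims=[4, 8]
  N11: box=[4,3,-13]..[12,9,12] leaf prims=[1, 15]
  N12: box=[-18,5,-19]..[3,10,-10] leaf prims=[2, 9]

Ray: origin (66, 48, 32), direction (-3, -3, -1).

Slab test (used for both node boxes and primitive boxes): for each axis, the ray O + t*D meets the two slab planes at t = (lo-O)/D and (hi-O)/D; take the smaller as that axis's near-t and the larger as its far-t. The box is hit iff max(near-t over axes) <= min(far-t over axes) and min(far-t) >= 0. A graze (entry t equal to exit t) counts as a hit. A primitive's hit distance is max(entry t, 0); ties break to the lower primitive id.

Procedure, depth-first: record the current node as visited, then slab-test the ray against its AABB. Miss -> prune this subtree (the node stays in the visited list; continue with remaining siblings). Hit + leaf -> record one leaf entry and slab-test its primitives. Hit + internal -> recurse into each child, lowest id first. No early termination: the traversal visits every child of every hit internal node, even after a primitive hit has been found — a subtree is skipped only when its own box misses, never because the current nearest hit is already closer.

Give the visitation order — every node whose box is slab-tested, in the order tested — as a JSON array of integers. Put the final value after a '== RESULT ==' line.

Traverse from the root:
N0 x:[16,28] y:[25/3,68/3] z:[13,51] -> hit [16,68/3], descend [1, 5, 7, 9]
  N1 x:[49/3,83/3] y:[50/3,64/3] z:[19,50] -> hit [19,64/3], descend [3, 8]
    N3 x:[74/3,83/3] y:[52/3,64/3] z:[30,41] -> miss, prune
    N8 x:[49/3,73/3] y:[50/3,55/3] z:[19,50] -> miss, prune
  N5 x:[19,23] y:[46/3,68/3] z:[13,20] -> hit [19,20], descend [4, 10]
    N4 x:[59/3,23] y:[46/3,52/3] z:[13,20] -> miss, prune
    N10 x:[19,67/3] y:[18,68/3] z:[18,20] -> hit [19,20] leaf, test {P4(miss), P8@t=19}
  N7 x:[16,62/3] y:[25/3,15] z:[20,48] -> miss, prune
  N9 x:[20,28] y:[25/3,43/3] z:[17,51] -> miss, prune

9 AABB tests over nodes [0, 1, 3, 8, 5, 4, 10, 7, 9]; 1 leaf entered; closest P8.

== RESULT ==
[0, 1, 3, 8, 5, 4, 10, 7, 9]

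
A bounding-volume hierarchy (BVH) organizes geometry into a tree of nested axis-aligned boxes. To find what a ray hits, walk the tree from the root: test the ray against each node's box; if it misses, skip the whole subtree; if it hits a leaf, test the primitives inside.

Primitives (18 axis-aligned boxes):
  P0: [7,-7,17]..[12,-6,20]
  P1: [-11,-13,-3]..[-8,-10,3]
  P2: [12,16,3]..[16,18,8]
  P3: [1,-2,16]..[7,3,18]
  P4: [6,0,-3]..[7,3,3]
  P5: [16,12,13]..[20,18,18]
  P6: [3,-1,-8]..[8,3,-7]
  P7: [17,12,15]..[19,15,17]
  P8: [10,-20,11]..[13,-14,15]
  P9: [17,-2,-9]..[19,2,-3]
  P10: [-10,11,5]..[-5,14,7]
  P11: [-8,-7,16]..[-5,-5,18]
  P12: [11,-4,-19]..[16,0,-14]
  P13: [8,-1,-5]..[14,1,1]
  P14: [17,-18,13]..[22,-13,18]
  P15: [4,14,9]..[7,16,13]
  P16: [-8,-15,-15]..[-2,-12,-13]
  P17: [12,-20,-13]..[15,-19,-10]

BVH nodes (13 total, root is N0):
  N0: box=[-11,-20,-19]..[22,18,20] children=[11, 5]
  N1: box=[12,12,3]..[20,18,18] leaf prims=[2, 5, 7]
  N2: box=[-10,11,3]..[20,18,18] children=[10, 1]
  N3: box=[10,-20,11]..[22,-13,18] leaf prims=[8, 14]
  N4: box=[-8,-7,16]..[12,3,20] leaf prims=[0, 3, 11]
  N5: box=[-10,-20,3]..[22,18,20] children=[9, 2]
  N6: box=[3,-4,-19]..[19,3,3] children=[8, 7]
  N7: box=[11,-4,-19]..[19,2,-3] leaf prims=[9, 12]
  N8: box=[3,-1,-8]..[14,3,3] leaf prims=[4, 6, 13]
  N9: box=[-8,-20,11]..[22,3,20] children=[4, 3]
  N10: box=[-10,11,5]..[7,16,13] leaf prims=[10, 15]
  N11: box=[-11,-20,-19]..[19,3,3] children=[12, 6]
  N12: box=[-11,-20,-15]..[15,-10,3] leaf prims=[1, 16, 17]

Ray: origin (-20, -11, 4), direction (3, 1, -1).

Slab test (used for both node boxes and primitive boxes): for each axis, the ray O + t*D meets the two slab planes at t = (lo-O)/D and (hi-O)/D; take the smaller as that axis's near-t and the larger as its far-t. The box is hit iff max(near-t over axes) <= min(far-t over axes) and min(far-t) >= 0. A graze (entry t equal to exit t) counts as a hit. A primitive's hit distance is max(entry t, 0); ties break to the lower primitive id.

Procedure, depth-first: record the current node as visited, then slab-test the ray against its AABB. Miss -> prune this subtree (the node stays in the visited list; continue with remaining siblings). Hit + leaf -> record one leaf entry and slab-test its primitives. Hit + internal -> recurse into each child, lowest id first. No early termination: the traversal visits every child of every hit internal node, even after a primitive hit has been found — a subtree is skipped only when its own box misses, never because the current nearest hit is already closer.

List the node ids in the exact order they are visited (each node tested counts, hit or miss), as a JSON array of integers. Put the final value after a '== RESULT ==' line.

Walk:
N0 x:[3,14] y:[-9,29] z:[-16,23] -> hit [3,14], descend [5, 11]
  N5 x:[10/3,14] y:[-9,29] z:[-16,1] -> miss, prune
  N11 x:[3,13] y:[-9,14] z:[1,23] -> hit [3,13], descend [6, 12]
    N6 x:[23/3,13] y:[7,14] z:[1,23] -> hit [23/3,13], descend [7, 8]
      N7 x:[31/3,13] y:[7,13] z:[7,23] -> hit [31/3,13] leaf, test {P9@t=37/3, P12(miss)}
      N8 x:[23/3,34/3] y:[10,14] z:[1,12] -> hit [10,34/3] leaf, test {P4(miss), P6(miss), P13(miss)}
    N12 x:[3,35/3] y:[-9,1] z:[1,19] -> miss, prune

Summary -> nodes [0, 5, 11, 6, 7, 8, 12]; box-tests=7; leaf-entries=2; first=P9

== RESULT ==
[0, 5, 11, 6, 7, 8, 12]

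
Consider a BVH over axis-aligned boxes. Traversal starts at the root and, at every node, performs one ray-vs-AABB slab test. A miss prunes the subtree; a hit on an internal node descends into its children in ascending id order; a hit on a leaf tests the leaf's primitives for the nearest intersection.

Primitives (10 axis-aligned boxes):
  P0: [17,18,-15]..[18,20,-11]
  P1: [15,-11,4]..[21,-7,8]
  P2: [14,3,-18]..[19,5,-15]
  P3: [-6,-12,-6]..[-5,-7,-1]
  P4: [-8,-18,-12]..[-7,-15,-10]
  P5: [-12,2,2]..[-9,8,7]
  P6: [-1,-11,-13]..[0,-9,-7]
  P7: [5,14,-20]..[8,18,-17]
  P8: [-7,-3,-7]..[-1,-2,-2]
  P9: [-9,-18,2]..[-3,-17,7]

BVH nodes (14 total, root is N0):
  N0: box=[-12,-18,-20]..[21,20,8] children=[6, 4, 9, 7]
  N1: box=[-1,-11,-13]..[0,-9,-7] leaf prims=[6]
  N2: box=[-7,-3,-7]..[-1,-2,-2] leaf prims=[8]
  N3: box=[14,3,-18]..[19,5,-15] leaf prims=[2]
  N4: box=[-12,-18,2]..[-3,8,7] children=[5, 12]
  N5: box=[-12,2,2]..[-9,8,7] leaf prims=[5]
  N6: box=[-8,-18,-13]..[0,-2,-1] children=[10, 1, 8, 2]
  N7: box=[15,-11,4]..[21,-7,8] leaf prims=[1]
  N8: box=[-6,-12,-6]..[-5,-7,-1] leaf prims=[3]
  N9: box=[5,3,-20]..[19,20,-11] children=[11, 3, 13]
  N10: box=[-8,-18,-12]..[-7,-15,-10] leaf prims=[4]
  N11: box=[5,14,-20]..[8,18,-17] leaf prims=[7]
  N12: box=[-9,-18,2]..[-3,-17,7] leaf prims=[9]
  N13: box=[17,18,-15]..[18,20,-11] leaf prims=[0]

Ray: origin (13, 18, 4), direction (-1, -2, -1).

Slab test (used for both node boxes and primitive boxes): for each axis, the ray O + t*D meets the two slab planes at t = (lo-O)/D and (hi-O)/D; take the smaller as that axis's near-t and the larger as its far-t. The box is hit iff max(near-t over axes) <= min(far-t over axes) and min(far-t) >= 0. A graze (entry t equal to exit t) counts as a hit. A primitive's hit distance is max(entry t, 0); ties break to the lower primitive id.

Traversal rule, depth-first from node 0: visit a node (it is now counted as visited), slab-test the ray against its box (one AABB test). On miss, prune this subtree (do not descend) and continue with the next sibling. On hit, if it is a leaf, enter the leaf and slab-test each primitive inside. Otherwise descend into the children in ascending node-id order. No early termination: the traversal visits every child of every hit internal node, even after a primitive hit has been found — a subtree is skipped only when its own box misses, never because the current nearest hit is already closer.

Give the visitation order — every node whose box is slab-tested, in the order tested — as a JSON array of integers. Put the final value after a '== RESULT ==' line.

Traverse from the root:
N0 x:[-8,25] y:[-1,18] z:[-4,24] -> hit [-1,18], descend [4, 6, 7, 9]
  N4 x:[16,25] y:[5,18] z:[-3,2] -> miss, prune
  N6 x:[13,21] y:[10,18] z:[5,17] -> hit [13,17], descend [1, 2, 8, 10]
    N1 x:[13,14] y:[27/2,29/2] z:[11,17] -> hit [27/2,14] leaf, test {P6@t=27/2}
    N2 x:[14,20] y:[10,21/2] z:[6,11] -> miss, prune
    N8 x:[18,19] y:[25/2,15] z:[5,10] -> miss, prune
    N10 x:[20,21] y:[33/2,18] z:[14,16] -> miss, prune
  N7 x:[-8,-2] y:[25/2,29/2] z:[-4,0] -> miss, prune
  N9 x:[-6,8] y:[-1,15/2] z:[15,24] -> miss, prune

Visited [0, 4, 6, 1, 2, 8, 10, 7, 9]. Tests: 9 box, 1 leaf. Nearest: P6.

== RESULT ==
[0, 4, 6, 1, 2, 8, 10, 7, 9]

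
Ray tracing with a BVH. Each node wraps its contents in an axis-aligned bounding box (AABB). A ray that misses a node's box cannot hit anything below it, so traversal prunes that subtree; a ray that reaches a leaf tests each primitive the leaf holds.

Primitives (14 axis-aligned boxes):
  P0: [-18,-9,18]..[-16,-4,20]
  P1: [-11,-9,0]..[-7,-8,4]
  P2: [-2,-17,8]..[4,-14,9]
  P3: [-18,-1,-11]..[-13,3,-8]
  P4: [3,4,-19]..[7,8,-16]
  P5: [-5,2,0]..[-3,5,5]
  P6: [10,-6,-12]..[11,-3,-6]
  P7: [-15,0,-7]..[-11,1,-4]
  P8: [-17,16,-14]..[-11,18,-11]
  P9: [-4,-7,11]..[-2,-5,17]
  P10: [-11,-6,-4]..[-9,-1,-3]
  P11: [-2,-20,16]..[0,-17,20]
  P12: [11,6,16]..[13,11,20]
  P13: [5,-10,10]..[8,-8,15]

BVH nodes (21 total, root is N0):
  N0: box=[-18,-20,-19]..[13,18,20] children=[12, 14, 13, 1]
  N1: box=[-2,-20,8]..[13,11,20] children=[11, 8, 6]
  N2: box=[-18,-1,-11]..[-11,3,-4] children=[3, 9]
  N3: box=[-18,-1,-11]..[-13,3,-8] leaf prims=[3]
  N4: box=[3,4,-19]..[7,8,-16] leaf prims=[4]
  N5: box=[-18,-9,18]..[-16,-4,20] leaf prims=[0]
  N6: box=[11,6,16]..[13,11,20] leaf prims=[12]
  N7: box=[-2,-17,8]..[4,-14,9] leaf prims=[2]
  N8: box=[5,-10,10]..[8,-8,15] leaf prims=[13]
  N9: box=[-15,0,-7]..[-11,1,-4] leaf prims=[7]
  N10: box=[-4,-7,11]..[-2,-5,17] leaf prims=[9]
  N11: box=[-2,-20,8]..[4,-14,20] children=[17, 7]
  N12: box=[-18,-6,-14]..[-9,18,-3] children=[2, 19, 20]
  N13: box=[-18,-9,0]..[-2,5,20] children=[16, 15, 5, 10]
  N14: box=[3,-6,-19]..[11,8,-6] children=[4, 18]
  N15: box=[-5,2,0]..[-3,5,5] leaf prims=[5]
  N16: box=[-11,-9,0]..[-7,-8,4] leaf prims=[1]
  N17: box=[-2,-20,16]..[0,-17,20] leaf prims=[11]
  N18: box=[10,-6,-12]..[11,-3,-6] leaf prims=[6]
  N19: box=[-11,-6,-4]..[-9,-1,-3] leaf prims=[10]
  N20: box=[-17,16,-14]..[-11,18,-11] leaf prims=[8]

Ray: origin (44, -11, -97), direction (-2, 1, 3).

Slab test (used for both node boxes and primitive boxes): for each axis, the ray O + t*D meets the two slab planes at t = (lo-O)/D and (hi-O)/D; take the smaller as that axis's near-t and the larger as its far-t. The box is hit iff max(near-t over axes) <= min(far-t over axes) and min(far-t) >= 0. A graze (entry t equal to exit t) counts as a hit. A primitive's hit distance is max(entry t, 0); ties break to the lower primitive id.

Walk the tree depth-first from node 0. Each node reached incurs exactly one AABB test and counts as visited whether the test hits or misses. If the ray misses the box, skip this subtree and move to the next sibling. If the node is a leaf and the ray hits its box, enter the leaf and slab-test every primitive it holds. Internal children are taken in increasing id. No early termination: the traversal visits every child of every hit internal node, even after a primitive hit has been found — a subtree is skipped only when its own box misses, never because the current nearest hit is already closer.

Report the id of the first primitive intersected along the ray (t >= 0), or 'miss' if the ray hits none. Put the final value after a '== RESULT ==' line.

Traverse from the root:
N0 x:[31/2,31] y:[-9,29] z:[26,39] -> hit [26,29], descend [1, 12, 13, 14]
  N1 x:[31/2,23] y:[-9,22] z:[35,39] -> miss, prune
  N12 x:[53/2,31] y:[5,29] z:[83/3,94/3] -> hit [83/3,29], descend [2, 19, 20]
    N2 x:[55/2,31] y:[10,14] z:[86/3,31] -> miss, prune
    N19 x:[53/2,55/2] y:[5,10] z:[31,94/3] -> miss, prune
    N20 x:[55/2,61/2] y:[27,29] z:[83/3,86/3] -> hit [83/3,86/3] leaf, test {P8@t=83/3}
  N13 x:[23,31] y:[2,16] z:[97/3,39] -> miss, prune
  N14 x:[33/2,41/2] y:[5,19] z:[26,91/3] -> miss, prune

Visited [0, 1, 12, 2, 19, 20, 13, 14]. Tests: 8 box, 1 leaf. Nearest: P8.

== RESULT ==
8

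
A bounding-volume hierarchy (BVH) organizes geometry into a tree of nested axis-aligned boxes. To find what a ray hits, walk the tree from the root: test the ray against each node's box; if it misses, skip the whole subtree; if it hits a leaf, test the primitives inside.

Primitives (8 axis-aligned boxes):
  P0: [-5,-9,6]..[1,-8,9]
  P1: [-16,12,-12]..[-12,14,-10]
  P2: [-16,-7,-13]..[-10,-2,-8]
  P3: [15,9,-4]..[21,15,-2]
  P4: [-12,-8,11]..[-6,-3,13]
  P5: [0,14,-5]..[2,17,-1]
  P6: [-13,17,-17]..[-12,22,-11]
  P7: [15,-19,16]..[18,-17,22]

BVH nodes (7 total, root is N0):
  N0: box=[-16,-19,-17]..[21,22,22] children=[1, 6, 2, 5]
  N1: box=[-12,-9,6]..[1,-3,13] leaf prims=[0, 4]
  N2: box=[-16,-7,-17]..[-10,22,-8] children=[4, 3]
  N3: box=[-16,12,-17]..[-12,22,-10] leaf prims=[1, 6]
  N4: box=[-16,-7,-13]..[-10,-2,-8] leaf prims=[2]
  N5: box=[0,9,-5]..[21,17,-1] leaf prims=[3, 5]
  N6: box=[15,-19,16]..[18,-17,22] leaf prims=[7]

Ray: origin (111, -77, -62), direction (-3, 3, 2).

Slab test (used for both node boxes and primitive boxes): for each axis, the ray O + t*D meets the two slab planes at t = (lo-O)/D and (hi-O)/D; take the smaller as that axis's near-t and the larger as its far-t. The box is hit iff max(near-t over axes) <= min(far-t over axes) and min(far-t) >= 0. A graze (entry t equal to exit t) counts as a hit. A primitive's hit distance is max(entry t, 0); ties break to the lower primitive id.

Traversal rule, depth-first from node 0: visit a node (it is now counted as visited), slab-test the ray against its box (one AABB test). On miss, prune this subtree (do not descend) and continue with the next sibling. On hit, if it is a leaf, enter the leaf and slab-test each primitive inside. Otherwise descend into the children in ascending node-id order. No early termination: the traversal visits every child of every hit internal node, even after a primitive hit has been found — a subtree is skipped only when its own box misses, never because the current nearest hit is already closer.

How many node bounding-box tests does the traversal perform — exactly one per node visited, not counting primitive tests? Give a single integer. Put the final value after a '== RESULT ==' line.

Traverse from the root:
N0 x:[30,127/3] y:[58/3,33] z:[45/2,42] -> hit [30,33], descend [1, 2, 5, 6]
  N1 x:[110/3,41] y:[68/3,74/3] z:[34,75/2] -> miss, prune
  N2 x:[121/3,127/3] y:[70/3,33] z:[45/2,27] -> miss, prune
  N5 x:[30,37] y:[86/3,94/3] z:[57/2,61/2] -> hit [30,61/2] leaf, test {P3@t=30, P5(miss)}
  N6 x:[31,32] y:[58/3,20] z:[39,42] -> miss, prune

order=[0, 1, 2, 5, 6]  |boxes|=5  |leaves|=1  hit=P3

== RESULT ==
5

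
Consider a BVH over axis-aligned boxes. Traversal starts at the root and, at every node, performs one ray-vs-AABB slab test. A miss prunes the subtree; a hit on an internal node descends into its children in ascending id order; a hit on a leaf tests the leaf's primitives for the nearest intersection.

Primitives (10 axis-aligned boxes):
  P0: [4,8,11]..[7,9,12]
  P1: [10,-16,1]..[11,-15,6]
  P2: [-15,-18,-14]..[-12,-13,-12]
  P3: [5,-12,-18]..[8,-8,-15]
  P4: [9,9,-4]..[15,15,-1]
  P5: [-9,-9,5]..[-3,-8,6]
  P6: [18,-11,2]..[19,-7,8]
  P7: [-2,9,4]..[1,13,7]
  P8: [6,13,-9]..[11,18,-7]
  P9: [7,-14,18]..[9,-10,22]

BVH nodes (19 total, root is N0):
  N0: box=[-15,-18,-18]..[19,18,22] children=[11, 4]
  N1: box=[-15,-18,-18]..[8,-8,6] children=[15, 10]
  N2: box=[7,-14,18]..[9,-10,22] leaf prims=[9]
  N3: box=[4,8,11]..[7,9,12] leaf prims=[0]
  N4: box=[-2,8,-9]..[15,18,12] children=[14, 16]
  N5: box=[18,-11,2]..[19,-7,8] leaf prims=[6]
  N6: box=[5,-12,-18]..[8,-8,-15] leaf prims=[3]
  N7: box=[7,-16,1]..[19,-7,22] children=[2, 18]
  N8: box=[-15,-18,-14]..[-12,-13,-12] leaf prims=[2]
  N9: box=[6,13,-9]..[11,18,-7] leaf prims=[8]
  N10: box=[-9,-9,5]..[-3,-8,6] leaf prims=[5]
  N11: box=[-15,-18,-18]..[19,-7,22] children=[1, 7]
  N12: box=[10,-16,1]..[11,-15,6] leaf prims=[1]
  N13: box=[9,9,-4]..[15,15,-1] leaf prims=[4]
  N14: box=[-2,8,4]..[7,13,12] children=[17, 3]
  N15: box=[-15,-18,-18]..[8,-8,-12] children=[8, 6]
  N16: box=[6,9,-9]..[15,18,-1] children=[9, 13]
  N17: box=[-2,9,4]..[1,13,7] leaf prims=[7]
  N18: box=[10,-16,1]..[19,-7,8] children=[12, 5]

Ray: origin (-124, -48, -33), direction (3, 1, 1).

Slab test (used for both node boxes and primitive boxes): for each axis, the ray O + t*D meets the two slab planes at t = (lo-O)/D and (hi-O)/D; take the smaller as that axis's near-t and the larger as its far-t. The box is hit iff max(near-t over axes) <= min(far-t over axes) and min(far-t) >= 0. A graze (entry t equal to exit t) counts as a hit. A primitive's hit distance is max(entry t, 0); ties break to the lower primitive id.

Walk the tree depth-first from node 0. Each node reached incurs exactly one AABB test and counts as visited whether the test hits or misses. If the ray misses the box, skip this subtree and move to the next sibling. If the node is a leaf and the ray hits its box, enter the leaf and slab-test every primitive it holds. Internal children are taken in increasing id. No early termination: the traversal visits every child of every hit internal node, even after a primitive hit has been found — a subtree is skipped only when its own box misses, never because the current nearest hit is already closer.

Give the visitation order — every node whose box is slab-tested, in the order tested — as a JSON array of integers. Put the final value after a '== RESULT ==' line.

Traverse from the root:
N0 x:[109/3,143/3] y:[30,66] z:[15,55] -> hit [109/3,143/3], descend [4, 11]
  N4 x:[122/3,139/3] y:[56,66] z:[24,45] -> miss, prune
  N11 x:[109/3,143/3] y:[30,41] z:[15,55] -> hit [109/3,41], descend [1, 7]
    N1 x:[109/3,44] y:[30,40] z:[15,39] -> hit [109/3,39], descend [10, 15]
      N10 x:[115/3,121/3] y:[39,40] z:[38,39] -> hit [39,39] leaf, test {P5@t=39}
      N15 x:[109/3,44] y:[30,40] z:[15,21] -> miss, prune
    N7 x:[131/3,143/3] y:[32,41] z:[34,55] -> miss, prune

Summary -> nodes [0, 4, 11, 1, 10, 15, 7]; box-tests=7; leaf-entries=1; first=P5

== RESULT ==
[0, 4, 11, 1, 10, 15, 7]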